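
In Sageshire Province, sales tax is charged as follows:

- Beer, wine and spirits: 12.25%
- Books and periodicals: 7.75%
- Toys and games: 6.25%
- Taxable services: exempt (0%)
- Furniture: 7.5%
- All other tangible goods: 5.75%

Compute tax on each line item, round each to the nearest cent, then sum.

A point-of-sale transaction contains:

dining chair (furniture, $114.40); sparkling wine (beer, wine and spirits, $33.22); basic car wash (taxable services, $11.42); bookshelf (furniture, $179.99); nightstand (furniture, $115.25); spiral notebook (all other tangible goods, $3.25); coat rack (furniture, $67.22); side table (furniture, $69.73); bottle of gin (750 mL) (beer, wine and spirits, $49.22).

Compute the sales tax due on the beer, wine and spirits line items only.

Sparkling wine $33.22: beer, wine and spirits → 12.25% → $4.07
Bottle of gin (750 mL) $49.22: beer, wine and spirits → 12.25% → $6.03
Tax on beer, wine and spirits = $4.07 + $6.03 = $10.10

$10.10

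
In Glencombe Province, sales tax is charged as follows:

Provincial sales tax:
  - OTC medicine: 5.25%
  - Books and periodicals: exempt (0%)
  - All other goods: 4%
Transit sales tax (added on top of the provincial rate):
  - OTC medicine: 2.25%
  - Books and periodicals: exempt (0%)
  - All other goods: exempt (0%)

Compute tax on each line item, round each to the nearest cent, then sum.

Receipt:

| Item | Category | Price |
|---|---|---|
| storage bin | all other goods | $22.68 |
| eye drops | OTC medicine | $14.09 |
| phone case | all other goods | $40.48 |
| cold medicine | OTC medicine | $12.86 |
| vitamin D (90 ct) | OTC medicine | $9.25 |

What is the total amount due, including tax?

$104.60

Storage bin $22.68: all other goods → 4% + 0% transit = 4% → $0.91
Eye drops $14.09: OTC medicine → 5.25% + 2.25% transit = 7.5% → $1.06
Phone case $40.48: all other goods → 4% + 0% transit = 4% → $1.62
Cold medicine $12.86: OTC medicine → 5.25% + 2.25% transit = 7.5% → $0.96
Vitamin D (90 ct) $9.25: OTC medicine → 5.25% + 2.25% transit = 7.5% → $0.69
Subtotal = $99.36; tax = $5.24; total due = $104.60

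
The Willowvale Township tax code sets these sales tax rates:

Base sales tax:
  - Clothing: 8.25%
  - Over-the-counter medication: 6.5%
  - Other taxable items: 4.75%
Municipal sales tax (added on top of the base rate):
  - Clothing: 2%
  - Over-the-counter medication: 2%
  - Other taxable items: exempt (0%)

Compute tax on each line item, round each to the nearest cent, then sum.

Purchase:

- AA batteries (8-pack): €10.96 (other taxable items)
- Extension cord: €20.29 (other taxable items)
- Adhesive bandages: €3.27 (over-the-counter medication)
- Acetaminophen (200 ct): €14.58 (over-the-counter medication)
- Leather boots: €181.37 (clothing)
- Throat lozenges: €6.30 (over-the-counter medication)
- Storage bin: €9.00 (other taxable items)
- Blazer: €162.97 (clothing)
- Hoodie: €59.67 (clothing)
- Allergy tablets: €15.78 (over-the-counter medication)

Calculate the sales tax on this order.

AA batteries (8-pack) €10.96: other taxable items → 4.75% + 0% municipal = 4.75% → €0.52
Extension cord €20.29: other taxable items → 4.75% + 0% municipal = 4.75% → €0.96
Adhesive bandages €3.27: over-the-counter medication → 6.5% + 2% municipal = 8.5% → €0.28
Acetaminophen (200 ct) €14.58: over-the-counter medication → 6.5% + 2% municipal = 8.5% → €1.24
Leather boots €181.37: clothing → 8.25% + 2% municipal = 10.25% → €18.59
Throat lozenges €6.30: over-the-counter medication → 6.5% + 2% municipal = 8.5% → €0.54
Storage bin €9.00: other taxable items → 4.75% + 0% municipal = 4.75% → €0.43
Blazer €162.97: clothing → 8.25% + 2% municipal = 10.25% → €16.70
Hoodie €59.67: clothing → 8.25% + 2% municipal = 10.25% → €6.12
Allergy tablets €15.78: over-the-counter medication → 6.5% + 2% municipal = 8.5% → €1.34
Total tax = €0.52 + €0.96 + €0.28 + €1.24 + €18.59 + €0.54 + €0.43 + €16.70 + €6.12 + €1.34 = €46.72

€46.72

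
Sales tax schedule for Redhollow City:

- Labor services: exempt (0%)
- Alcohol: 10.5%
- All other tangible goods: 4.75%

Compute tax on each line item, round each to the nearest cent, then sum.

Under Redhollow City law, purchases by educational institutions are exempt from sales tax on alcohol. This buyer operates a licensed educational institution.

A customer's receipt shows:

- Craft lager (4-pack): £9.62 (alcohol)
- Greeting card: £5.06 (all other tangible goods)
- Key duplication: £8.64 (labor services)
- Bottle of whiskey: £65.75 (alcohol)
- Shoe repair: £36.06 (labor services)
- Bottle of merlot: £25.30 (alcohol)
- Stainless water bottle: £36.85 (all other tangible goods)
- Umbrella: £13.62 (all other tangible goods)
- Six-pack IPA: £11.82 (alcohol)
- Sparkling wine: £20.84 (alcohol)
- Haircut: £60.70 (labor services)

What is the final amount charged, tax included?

£296.90

Craft lager (4-pack) £9.62: alcohol, buyer-exempt → 0% → £0.00
Greeting card £5.06: all other tangible goods → 4.75% → £0.24
Key duplication £8.64: labor services → 0% → £0.00
Bottle of whiskey £65.75: alcohol, buyer-exempt → 0% → £0.00
Shoe repair £36.06: labor services → 0% → £0.00
Bottle of merlot £25.30: alcohol, buyer-exempt → 0% → £0.00
Stainless water bottle £36.85: all other tangible goods → 4.75% → £1.75
Umbrella £13.62: all other tangible goods → 4.75% → £0.65
Six-pack IPA £11.82: alcohol, buyer-exempt → 0% → £0.00
Sparkling wine £20.84: alcohol, buyer-exempt → 0% → £0.00
Haircut £60.70: labor services → 0% → £0.00
Subtotal = £294.26; tax = £2.64; total due = £296.90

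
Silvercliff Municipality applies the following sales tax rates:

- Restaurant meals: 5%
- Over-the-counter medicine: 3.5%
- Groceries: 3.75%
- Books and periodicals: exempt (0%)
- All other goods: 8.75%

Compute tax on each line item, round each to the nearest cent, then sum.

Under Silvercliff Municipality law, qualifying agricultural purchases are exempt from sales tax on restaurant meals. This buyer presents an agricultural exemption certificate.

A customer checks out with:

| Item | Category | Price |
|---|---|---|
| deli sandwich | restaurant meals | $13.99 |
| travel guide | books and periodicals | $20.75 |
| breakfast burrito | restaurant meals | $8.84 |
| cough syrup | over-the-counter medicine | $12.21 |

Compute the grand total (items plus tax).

Deli sandwich $13.99: restaurant meals, buyer-exempt → 0% → $0.00
Travel guide $20.75: books and periodicals → 0% → $0.00
Breakfast burrito $8.84: restaurant meals, buyer-exempt → 0% → $0.00
Cough syrup $12.21: over-the-counter medicine → 3.5% → $0.43
Subtotal = $55.79; tax = $0.43; total due = $56.22

$56.22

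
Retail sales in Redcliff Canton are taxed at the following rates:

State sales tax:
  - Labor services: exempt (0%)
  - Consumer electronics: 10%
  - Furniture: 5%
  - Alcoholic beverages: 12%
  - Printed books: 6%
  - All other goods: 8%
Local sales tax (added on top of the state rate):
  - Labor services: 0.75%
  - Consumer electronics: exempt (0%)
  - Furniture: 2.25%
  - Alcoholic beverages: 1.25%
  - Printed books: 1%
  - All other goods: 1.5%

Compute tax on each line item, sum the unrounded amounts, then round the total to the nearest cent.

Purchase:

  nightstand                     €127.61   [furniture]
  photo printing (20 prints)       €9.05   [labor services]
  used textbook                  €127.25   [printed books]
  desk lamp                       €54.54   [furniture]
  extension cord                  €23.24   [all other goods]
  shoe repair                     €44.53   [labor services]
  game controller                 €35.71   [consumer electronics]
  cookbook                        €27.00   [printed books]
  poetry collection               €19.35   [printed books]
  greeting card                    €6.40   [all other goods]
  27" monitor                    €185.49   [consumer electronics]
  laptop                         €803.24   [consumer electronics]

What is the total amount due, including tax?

€1594.43

Nightstand €127.61: furniture → 5% + 2.25% local = 7.25% → €9.251725
Photo printing (20 prints) €9.05: labor services → 0% + 0.75% local = 0.75% → €0.067875
Used textbook €127.25: printed books → 6% + 1% local = 7% → €8.9075
Desk lamp €54.54: furniture → 5% + 2.25% local = 7.25% → €3.95415
Extension cord €23.24: all other goods → 8% + 1.5% local = 9.5% → €2.2078
Shoe repair €44.53: labor services → 0% + 0.75% local = 0.75% → €0.333975
Game controller €35.71: consumer electronics → 10% + 0% local = 10% → €3.571
Cookbook €27.00: printed books → 6% + 1% local = 7% → €1.89
Poetry collection €19.35: printed books → 6% + 1% local = 7% → €1.3545
Greeting card €6.40: all other goods → 8% + 1.5% local = 9.5% → €0.608
27" monitor €185.49: consumer electronics → 10% + 0% local = 10% → €18.549
Laptop €803.24: consumer electronics → 10% + 0% local = 10% → €80.324
Subtotal = €1463.41; unrounded tax = €131.019525 → €131.02; total due = €1594.43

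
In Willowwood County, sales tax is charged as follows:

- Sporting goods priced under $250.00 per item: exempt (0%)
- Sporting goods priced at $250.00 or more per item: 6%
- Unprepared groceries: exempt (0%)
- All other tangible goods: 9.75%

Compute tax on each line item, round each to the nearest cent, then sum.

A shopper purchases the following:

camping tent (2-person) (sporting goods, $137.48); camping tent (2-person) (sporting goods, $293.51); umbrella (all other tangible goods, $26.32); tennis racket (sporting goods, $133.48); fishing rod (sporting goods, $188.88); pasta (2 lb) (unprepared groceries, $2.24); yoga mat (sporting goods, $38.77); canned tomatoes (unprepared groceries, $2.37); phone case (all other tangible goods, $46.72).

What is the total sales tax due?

Camping tent (2-person) $137.48: sporting goods, under $250.00 → 0% → $0.00
Camping tent (2-person) $293.51: sporting goods, $250.00 or more → 6% → $17.61
Umbrella $26.32: all other tangible goods → 9.75% → $2.57
Tennis racket $133.48: sporting goods, under $250.00 → 0% → $0.00
Fishing rod $188.88: sporting goods, under $250.00 → 0% → $0.00
Pasta (2 lb) $2.24: unprepared groceries → 0% → $0.00
Yoga mat $38.77: sporting goods, under $250.00 → 0% → $0.00
Canned tomatoes $2.37: unprepared groceries → 0% → $0.00
Phone case $46.72: all other tangible goods → 9.75% → $4.56
Total tax = $17.61 + $2.57 + $4.56 = $24.74

$24.74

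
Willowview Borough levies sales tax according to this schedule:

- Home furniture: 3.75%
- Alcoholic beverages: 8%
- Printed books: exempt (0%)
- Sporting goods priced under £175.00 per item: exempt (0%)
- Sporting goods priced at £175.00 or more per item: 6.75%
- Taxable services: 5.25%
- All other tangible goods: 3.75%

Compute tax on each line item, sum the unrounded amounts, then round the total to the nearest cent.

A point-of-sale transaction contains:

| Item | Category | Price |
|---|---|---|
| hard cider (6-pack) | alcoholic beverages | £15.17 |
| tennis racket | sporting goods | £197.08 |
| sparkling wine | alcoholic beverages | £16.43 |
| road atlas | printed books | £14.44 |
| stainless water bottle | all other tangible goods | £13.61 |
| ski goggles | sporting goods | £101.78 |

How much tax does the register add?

£16.34

Hard cider (6-pack) £15.17: alcoholic beverages → 8% → £1.2136
Tennis racket £197.08: sporting goods, £175.00 or more → 6.75% → £13.3029
Sparkling wine £16.43: alcoholic beverages → 8% → £1.3144
Road atlas £14.44: printed books → 0% → £0.00
Stainless water bottle £13.61: all other tangible goods → 3.75% → £0.510375
Ski goggles £101.78: sporting goods, under £175.00 → 0% → £0.00
Unrounded tax sum = £16.341275 → £16.34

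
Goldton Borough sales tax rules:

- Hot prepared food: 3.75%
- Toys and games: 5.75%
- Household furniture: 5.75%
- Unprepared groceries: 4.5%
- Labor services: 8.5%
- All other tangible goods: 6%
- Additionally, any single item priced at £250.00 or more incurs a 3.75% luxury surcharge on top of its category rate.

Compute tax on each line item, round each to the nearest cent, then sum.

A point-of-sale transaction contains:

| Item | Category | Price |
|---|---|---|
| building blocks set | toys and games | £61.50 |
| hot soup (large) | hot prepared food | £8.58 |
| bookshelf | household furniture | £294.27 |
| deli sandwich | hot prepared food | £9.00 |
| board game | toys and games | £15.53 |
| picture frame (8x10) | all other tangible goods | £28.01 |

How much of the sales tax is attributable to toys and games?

£4.43

Building blocks set £61.50: toys and games → 5.75% → £3.54
Board game £15.53: toys and games → 5.75% → £0.89
Tax on toys and games = £3.54 + £0.89 = £4.43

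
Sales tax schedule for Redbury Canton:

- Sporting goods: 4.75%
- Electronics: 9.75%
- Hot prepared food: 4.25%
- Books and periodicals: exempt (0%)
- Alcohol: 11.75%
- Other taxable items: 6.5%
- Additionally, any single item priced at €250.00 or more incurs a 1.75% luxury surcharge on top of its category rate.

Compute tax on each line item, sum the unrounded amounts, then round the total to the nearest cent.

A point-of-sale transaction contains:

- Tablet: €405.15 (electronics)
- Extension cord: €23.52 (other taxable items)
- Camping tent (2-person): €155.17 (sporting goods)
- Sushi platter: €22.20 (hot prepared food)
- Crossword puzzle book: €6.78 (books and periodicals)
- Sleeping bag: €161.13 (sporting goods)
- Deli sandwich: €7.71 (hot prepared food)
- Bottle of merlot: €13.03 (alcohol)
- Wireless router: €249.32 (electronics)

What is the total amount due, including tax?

Tablet €405.15: electronics → 9.75% + 1.75% surcharge = 11.5% → €46.59225
Extension cord €23.52: other taxable items → 6.5% → €1.5288
Camping tent (2-person) €155.17: sporting goods → 4.75% → €7.370575
Sushi platter €22.20: hot prepared food → 4.25% → €0.9435
Crossword puzzle book €6.78: books and periodicals → 0% → €0.00
Sleeping bag €161.13: sporting goods → 4.75% → €7.653675
Deli sandwich €7.71: hot prepared food → 4.25% → €0.327675
Bottle of merlot €13.03: alcohol → 11.75% → €1.531025
Wireless router €249.32: electronics → 9.75% → €24.3087
Subtotal = €1044.01; unrounded tax = €90.2562 → €90.26; total due = €1134.27

€1134.27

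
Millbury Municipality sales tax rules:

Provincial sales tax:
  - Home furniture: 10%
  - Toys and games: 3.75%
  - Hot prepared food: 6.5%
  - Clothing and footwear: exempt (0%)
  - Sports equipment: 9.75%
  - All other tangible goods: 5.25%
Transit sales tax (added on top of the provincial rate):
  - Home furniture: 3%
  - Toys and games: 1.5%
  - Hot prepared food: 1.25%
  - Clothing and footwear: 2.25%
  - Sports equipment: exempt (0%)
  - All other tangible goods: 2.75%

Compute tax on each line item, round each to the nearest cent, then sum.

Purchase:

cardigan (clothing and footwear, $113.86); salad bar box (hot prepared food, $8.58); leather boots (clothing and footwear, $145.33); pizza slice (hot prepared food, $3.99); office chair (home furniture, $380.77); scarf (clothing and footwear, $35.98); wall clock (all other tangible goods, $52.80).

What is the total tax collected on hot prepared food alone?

$0.97

Salad bar box $8.58: hot prepared food → 6.5% + 1.25% transit = 7.75% → $0.66
Pizza slice $3.99: hot prepared food → 6.5% + 1.25% transit = 7.75% → $0.31
Tax on hot prepared food = $0.66 + $0.31 = $0.97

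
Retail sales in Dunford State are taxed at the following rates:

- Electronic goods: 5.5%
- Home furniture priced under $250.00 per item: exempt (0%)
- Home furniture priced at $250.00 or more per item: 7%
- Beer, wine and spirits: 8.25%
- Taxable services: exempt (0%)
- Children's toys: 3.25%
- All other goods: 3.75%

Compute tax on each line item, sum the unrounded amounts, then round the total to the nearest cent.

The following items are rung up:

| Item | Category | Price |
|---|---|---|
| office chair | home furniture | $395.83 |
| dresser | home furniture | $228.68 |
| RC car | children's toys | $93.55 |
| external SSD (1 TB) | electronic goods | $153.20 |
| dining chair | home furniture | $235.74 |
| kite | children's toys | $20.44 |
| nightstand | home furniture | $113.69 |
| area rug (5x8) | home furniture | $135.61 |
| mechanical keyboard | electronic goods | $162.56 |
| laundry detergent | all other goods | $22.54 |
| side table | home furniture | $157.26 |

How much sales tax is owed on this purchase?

$49.62

Office chair $395.83: home furniture, $250.00 or more → 7% → $27.7081
Dresser $228.68: home furniture, under $250.00 → 0% → $0.00
RC car $93.55: children's toys → 3.25% → $3.040375
External SSD (1 TB) $153.20: electronic goods → 5.5% → $8.426
Dining chair $235.74: home furniture, under $250.00 → 0% → $0.00
Kite $20.44: children's toys → 3.25% → $0.6643
Nightstand $113.69: home furniture, under $250.00 → 0% → $0.00
Area rug (5x8) $135.61: home furniture, under $250.00 → 0% → $0.00
Mechanical keyboard $162.56: electronic goods → 5.5% → $8.9408
Laundry detergent $22.54: all other goods → 3.75% → $0.84525
Side table $157.26: home furniture, under $250.00 → 0% → $0.00
Unrounded tax sum = $49.624825 → $49.62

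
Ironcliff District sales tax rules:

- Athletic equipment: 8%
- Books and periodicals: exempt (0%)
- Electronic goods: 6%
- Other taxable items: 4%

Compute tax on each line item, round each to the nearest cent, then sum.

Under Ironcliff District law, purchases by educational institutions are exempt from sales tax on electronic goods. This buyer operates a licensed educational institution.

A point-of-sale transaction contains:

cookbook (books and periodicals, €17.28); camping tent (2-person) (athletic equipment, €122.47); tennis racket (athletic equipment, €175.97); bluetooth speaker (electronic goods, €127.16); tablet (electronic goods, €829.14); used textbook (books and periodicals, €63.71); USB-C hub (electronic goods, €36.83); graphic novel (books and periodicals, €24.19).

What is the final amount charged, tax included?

Cookbook €17.28: books and periodicals → 0% → €0.00
Camping tent (2-person) €122.47: athletic equipment → 8% → €9.80
Tennis racket €175.97: athletic equipment → 8% → €14.08
Bluetooth speaker €127.16: electronic goods, buyer-exempt → 0% → €0.00
Tablet €829.14: electronic goods, buyer-exempt → 0% → €0.00
Used textbook €63.71: books and periodicals → 0% → €0.00
USB-C hub €36.83: electronic goods, buyer-exempt → 0% → €0.00
Graphic novel €24.19: books and periodicals → 0% → €0.00
Subtotal = €1396.75; tax = €23.88; total due = €1420.63

€1420.63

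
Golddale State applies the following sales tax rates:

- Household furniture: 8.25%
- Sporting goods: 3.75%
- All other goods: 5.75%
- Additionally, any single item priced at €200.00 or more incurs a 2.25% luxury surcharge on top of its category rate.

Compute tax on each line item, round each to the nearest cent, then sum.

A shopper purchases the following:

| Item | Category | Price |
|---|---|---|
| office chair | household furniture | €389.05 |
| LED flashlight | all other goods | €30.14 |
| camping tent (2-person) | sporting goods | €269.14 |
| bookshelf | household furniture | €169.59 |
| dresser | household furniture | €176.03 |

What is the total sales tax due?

€87.24

Office chair €389.05: household furniture → 8.25% + 2.25% surcharge = 10.5% → €40.85
LED flashlight €30.14: all other goods → 5.75% → €1.73
Camping tent (2-person) €269.14: sporting goods → 3.75% + 2.25% surcharge = 6% → €16.15
Bookshelf €169.59: household furniture → 8.25% → €13.99
Dresser €176.03: household furniture → 8.25% → €14.52
Total tax = €40.85 + €1.73 + €16.15 + €13.99 + €14.52 = €87.24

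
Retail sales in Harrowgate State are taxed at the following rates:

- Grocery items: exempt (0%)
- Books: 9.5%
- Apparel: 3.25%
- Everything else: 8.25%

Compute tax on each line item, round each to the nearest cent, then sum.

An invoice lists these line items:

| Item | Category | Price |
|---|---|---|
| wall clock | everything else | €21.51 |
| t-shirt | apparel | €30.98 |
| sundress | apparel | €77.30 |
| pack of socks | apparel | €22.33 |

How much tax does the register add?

€6.02

Wall clock €21.51: everything else → 8.25% → €1.77
T-shirt €30.98: apparel → 3.25% → €1.01
Sundress €77.30: apparel → 3.25% → €2.51
Pack of socks €22.33: apparel → 3.25% → €0.73
Total tax = €1.77 + €1.01 + €2.51 + €0.73 = €6.02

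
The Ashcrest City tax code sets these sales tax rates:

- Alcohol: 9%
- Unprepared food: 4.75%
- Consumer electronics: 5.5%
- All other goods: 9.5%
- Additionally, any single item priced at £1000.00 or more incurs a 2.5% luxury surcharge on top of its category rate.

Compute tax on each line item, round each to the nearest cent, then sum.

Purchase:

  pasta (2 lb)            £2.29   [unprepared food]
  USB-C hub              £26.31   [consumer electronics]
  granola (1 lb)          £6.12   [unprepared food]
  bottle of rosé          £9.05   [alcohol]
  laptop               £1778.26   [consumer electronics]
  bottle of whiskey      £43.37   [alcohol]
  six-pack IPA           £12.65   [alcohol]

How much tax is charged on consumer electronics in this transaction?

£143.71

USB-C hub £26.31: consumer electronics → 5.5% → £1.45
Laptop £1778.26: consumer electronics → 5.5% + 2.5% surcharge = 8% → £142.26
Tax on consumer electronics = £1.45 + £142.26 = £143.71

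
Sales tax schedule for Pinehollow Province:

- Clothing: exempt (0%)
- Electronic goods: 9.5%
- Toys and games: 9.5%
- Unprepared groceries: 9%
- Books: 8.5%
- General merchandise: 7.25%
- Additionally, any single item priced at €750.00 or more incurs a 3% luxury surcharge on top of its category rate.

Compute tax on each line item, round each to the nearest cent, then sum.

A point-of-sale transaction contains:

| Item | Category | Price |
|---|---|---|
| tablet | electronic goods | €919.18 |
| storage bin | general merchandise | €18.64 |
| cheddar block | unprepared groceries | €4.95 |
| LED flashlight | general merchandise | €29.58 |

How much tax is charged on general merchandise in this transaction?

€3.49

Storage bin €18.64: general merchandise → 7.25% → €1.35
LED flashlight €29.58: general merchandise → 7.25% → €2.14
Tax on general merchandise = €1.35 + €2.14 = €3.49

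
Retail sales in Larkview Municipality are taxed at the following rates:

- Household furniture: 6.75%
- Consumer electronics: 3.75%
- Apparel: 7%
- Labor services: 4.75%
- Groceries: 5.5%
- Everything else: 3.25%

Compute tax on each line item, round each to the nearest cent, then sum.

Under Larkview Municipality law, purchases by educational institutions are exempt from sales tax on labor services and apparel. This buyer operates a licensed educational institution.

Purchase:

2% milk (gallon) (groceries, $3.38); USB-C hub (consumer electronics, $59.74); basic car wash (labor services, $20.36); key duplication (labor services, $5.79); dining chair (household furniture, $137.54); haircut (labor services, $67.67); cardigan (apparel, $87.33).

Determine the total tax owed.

$11.71

2% milk (gallon) $3.38: groceries → 5.5% → $0.19
USB-C hub $59.74: consumer electronics → 3.75% → $2.24
Basic car wash $20.36: labor services, buyer-exempt → 0% → $0.00
Key duplication $5.79: labor services, buyer-exempt → 0% → $0.00
Dining chair $137.54: household furniture → 6.75% → $9.28
Haircut $67.67: labor services, buyer-exempt → 0% → $0.00
Cardigan $87.33: apparel, buyer-exempt → 0% → $0.00
Total tax = $0.19 + $2.24 + $9.28 = $11.71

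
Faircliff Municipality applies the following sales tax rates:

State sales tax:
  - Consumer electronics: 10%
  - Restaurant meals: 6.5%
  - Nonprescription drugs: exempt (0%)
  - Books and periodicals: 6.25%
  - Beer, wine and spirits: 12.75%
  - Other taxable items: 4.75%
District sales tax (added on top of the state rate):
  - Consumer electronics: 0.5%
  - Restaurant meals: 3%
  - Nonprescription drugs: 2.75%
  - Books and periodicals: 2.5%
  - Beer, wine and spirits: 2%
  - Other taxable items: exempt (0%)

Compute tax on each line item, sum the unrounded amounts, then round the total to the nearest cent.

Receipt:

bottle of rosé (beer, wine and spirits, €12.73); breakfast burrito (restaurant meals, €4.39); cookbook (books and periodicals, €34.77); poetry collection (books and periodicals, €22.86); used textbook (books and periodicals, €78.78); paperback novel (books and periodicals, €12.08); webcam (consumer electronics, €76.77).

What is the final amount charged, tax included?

€265.73

Bottle of rosé €12.73: beer, wine and spirits → 12.75% + 2% district = 14.75% → €1.877675
Breakfast burrito €4.39: restaurant meals → 6.5% + 3% district = 9.5% → €0.41705
Cookbook €34.77: books and periodicals → 6.25% + 2.5% district = 8.75% → €3.042375
Poetry collection €22.86: books and periodicals → 6.25% + 2.5% district = 8.75% → €2.00025
Used textbook €78.78: books and periodicals → 6.25% + 2.5% district = 8.75% → €6.89325
Paperback novel €12.08: books and periodicals → 6.25% + 2.5% district = 8.75% → €1.057
Webcam €76.77: consumer electronics → 10% + 0.5% district = 10.5% → €8.06085
Subtotal = €242.38; unrounded tax = €23.34845 → €23.35; total due = €265.73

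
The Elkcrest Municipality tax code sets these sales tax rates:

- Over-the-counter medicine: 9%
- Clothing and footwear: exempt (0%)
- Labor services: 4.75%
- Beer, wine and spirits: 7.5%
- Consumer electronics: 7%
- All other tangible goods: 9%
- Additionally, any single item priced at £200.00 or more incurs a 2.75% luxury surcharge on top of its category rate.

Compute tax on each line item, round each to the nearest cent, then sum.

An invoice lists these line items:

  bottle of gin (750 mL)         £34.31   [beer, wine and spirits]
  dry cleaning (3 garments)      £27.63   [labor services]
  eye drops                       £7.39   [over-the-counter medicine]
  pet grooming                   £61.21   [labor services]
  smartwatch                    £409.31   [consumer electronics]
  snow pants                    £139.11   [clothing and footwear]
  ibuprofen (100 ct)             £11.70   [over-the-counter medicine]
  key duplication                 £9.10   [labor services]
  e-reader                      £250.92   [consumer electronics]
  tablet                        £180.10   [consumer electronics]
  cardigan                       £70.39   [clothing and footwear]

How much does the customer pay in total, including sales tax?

Bottle of gin (750 mL) £34.31: beer, wine and spirits → 7.5% → £2.57
Dry cleaning (3 garments) £27.63: labor services → 4.75% → £1.31
Eye drops £7.39: over-the-counter medicine → 9% → £0.67
Pet grooming £61.21: labor services → 4.75% → £2.91
Smartwatch £409.31: consumer electronics → 7% + 2.75% surcharge = 9.75% → £39.91
Snow pants £139.11: clothing and footwear → 0% → £0.00
Ibuprofen (100 ct) £11.70: over-the-counter medicine → 9% → £1.05
Key duplication £9.10: labor services → 4.75% → £0.43
E-reader £250.92: consumer electronics → 7% + 2.75% surcharge = 9.75% → £24.46
Tablet £180.10: consumer electronics → 7% → £12.61
Cardigan £70.39: clothing and footwear → 0% → £0.00
Subtotal = £1201.17; tax = £85.92; total due = £1287.09

£1287.09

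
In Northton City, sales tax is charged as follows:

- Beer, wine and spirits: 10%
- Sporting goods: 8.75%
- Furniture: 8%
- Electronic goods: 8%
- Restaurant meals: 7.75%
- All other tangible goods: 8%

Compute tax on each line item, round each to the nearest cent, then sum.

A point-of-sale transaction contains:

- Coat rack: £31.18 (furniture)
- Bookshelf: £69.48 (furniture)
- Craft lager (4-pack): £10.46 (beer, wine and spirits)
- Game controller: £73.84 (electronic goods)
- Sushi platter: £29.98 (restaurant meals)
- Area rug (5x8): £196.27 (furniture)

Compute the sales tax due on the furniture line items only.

£23.75

Coat rack £31.18: furniture → 8% → £2.49
Bookshelf £69.48: furniture → 8% → £5.56
Area rug (5x8) £196.27: furniture → 8% → £15.70
Tax on furniture = £2.49 + £5.56 + £15.70 = £23.75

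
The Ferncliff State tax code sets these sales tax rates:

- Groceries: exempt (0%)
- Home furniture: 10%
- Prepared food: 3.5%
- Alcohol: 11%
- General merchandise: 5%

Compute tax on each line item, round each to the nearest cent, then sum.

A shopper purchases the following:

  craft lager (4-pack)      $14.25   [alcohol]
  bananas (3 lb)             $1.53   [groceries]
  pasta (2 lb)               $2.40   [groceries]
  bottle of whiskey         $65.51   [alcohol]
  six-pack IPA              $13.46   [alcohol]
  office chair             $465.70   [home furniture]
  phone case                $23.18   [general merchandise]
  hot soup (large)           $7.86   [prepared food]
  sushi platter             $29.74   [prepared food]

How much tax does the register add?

$59.31

Craft lager (4-pack) $14.25: alcohol → 11% → $1.57
Bananas (3 lb) $1.53: groceries → 0% → $0.00
Pasta (2 lb) $2.40: groceries → 0% → $0.00
Bottle of whiskey $65.51: alcohol → 11% → $7.21
Six-pack IPA $13.46: alcohol → 11% → $1.48
Office chair $465.70: home furniture → 10% → $46.57
Phone case $23.18: general merchandise → 5% → $1.16
Hot soup (large) $7.86: prepared food → 3.5% → $0.28
Sushi platter $29.74: prepared food → 3.5% → $1.04
Total tax = $1.57 + $7.21 + $1.48 + $46.57 + $1.16 + $0.28 + $1.04 = $59.31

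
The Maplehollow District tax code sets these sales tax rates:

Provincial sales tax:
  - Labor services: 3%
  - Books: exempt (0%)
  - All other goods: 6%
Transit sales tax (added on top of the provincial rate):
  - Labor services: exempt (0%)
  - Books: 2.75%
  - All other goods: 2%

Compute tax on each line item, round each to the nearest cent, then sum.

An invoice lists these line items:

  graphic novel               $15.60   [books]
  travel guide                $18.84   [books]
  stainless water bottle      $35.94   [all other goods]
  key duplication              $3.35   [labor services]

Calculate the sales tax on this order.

Graphic novel $15.60: books → 0% + 2.75% transit = 2.75% → $0.43
Travel guide $18.84: books → 0% + 2.75% transit = 2.75% → $0.52
Stainless water bottle $35.94: all other goods → 6% + 2% transit = 8% → $2.88
Key duplication $3.35: labor services → 3% + 0% transit = 3% → $0.10
Total tax = $0.43 + $0.52 + $2.88 + $0.10 = $3.93

$3.93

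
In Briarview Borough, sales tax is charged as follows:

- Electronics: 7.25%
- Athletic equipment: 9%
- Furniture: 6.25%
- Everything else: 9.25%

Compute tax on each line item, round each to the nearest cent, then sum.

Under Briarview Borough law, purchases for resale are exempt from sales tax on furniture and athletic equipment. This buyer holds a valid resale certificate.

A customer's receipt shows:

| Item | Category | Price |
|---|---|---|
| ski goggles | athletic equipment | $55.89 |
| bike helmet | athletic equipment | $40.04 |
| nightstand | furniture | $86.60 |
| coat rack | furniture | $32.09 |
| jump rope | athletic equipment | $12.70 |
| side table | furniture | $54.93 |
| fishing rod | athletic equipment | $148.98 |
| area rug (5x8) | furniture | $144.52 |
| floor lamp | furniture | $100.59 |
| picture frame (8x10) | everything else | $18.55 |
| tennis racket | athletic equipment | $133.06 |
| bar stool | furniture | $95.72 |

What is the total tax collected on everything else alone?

Picture frame (8x10) $18.55: everything else → 9.25% → $1.72
Tax on everything else = $1.72

$1.72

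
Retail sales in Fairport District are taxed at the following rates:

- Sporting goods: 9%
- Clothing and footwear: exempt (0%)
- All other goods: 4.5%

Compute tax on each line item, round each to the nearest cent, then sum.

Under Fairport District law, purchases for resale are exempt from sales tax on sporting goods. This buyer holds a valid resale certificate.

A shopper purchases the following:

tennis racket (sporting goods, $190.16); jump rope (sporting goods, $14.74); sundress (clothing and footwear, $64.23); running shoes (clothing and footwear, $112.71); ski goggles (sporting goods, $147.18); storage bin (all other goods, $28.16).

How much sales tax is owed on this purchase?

Tennis racket $190.16: sporting goods, buyer-exempt → 0% → $0.00
Jump rope $14.74: sporting goods, buyer-exempt → 0% → $0.00
Sundress $64.23: clothing and footwear → 0% → $0.00
Running shoes $112.71: clothing and footwear → 0% → $0.00
Ski goggles $147.18: sporting goods, buyer-exempt → 0% → $0.00
Storage bin $28.16: all other goods → 4.5% → $1.27
Total tax = $1.27

$1.27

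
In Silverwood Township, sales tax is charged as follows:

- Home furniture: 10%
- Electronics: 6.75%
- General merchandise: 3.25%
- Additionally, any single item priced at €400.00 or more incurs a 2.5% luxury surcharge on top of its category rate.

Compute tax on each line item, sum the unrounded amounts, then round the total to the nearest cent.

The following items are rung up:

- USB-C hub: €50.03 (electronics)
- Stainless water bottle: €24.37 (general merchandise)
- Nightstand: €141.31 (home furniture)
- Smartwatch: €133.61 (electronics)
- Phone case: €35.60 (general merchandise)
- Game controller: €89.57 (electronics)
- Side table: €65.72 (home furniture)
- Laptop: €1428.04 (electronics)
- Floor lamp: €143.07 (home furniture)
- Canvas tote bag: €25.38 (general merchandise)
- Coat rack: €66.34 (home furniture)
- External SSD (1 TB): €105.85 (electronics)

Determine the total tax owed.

€202.10

USB-C hub €50.03: electronics → 6.75% → €3.377025
Stainless water bottle €24.37: general merchandise → 3.25% → €0.792025
Nightstand €141.31: home furniture → 10% → €14.131
Smartwatch €133.61: electronics → 6.75% → €9.018675
Phone case €35.60: general merchandise → 3.25% → €1.157
Game controller €89.57: electronics → 6.75% → €6.045975
Side table €65.72: home furniture → 10% → €6.572
Laptop €1428.04: electronics → 6.75% + 2.5% surcharge = 9.25% → €132.0937
Floor lamp €143.07: home furniture → 10% → €14.307
Canvas tote bag €25.38: general merchandise → 3.25% → €0.82485
Coat rack €66.34: home furniture → 10% → €6.634
External SSD (1 TB) €105.85: electronics → 6.75% → €7.144875
Unrounded tax sum = €202.098125 → €202.10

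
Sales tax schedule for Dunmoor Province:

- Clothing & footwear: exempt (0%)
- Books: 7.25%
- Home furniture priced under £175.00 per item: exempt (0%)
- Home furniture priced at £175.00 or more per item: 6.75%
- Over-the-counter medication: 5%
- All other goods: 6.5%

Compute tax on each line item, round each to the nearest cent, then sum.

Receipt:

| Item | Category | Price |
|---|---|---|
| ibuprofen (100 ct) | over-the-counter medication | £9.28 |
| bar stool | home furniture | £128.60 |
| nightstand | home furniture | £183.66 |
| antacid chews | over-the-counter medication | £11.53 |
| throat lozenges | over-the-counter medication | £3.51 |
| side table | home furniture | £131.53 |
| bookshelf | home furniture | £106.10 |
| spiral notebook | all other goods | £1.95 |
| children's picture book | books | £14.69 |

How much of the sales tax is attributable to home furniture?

Bar stool £128.60: home furniture, under £175.00 → 0% → £0.00
Nightstand £183.66: home furniture, £175.00 or more → 6.75% → £12.40
Side table £131.53: home furniture, under £175.00 → 0% → £0.00
Bookshelf £106.10: home furniture, under £175.00 → 0% → £0.00
Tax on home furniture = £0.00 + £12.40 + £0.00 + £0.00 = £12.40

£12.40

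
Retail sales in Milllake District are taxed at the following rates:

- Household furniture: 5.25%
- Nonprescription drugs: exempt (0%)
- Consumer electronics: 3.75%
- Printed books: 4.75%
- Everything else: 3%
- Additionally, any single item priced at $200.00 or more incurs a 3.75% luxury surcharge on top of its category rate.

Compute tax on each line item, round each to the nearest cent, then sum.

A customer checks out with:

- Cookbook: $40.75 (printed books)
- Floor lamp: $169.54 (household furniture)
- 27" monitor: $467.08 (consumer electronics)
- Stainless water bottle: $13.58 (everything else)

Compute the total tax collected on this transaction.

$46.28

Cookbook $40.75: printed books → 4.75% → $1.94
Floor lamp $169.54: household furniture → 5.25% → $8.90
27" monitor $467.08: consumer electronics → 3.75% + 3.75% surcharge = 7.5% → $35.03
Stainless water bottle $13.58: everything else → 3% → $0.41
Total tax = $1.94 + $8.90 + $35.03 + $0.41 = $46.28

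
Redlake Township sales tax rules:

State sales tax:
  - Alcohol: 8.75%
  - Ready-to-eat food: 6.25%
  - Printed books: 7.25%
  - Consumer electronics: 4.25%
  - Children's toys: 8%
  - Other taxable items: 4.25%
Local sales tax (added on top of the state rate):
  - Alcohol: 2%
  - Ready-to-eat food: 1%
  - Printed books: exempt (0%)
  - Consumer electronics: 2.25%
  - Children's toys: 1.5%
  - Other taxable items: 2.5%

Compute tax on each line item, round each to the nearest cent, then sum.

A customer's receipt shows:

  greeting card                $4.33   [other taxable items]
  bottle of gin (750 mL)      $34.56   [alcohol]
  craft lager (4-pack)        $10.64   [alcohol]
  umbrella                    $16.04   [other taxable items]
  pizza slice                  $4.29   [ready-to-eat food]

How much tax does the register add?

$6.54

Greeting card $4.33: other taxable items → 4.25% + 2.5% local = 6.75% → $0.29
Bottle of gin (750 mL) $34.56: alcohol → 8.75% + 2% local = 10.75% → $3.72
Craft lager (4-pack) $10.64: alcohol → 8.75% + 2% local = 10.75% → $1.14
Umbrella $16.04: other taxable items → 4.25% + 2.5% local = 6.75% → $1.08
Pizza slice $4.29: ready-to-eat food → 6.25% + 1% local = 7.25% → $0.31
Total tax = $0.29 + $3.72 + $1.14 + $1.08 + $0.31 = $6.54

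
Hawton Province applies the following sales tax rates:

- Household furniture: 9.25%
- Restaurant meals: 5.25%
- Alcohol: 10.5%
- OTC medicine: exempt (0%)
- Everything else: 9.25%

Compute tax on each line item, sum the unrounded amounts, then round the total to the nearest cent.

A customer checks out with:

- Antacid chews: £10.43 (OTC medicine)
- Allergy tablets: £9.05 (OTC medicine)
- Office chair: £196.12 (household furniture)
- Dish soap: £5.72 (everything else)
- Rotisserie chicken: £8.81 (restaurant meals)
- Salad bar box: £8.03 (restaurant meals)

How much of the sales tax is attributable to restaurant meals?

£0.88

Rotisserie chicken £8.81: restaurant meals → 5.25% → £0.462525
Salad bar box £8.03: restaurant meals → 5.25% → £0.421575
Tax on restaurant meals: unrounded sum = £0.8841 → £0.88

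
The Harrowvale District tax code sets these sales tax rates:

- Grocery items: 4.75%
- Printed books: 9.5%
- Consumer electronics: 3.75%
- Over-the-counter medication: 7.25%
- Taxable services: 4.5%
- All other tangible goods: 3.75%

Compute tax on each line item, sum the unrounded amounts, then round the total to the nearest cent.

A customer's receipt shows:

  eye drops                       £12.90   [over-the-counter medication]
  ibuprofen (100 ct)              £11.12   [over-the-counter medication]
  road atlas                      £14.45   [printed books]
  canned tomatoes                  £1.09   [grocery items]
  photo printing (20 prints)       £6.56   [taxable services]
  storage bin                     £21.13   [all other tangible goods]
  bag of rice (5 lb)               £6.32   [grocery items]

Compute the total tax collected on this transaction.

Eye drops £12.90: over-the-counter medication → 7.25% → £0.93525
Ibuprofen (100 ct) £11.12: over-the-counter medication → 7.25% → £0.8062
Road atlas £14.45: printed books → 9.5% → £1.37275
Canned tomatoes £1.09: grocery items → 4.75% → £0.051775
Photo printing (20 prints) £6.56: taxable services → 4.5% → £0.2952
Storage bin £21.13: all other tangible goods → 3.75% → £0.792375
Bag of rice (5 lb) £6.32: grocery items → 4.75% → £0.3002
Unrounded tax sum = £4.55375 → £4.55

£4.55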